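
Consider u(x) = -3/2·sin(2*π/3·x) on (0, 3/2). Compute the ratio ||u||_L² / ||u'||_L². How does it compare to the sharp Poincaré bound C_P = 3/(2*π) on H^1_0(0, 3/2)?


||u||_L² / ||u'||_L² = 3/(2*π) = C_P.

u(x) = -3/2·sin(2*π/3·x), so u'(x) = -π*cos(2*π*x/3).
Writing u(x) = A·sin(kπx/L) with A = -3/2 and k = 1, use ∫_0^L sin²(kπx/L) dx = L/2 and ∫_0^L cos²(kπx/L) dx = L/2.
u² = 9/4·sin²(2*π/3·x) and (u')² = π^2·cos²(2*π/3·x), and each of sin², cos² integrates to L/2 = 3/4 over (0, 3/2).
∫_0^3/2 u² dx = 27/16, so ||u||_L² = 3*sqrt(3)/4.
∫_0^3/2 (u')² dx = 3*π^2/4, so ||u'||_L² = sqrt(3)*π/2.
Ratio ||u||_L² / ||u'||_L² = 3/(2*π).
Sharp Poincaré constant on H^1_0(0, 3/2) is C_P = L/π = 3/(2*π), achieved by sin(2*π/3·x).
This is the k = 1 eigenfunction (up to amplitude), so the ratio equals the sharp Poincaré constant exactly.


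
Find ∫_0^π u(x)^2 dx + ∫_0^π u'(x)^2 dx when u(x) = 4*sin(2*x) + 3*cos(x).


||u||_{H^1(0,π)}^2 = 64 + 49*π

u'(x) = -3*sin(x) + 8*cos(2*x).
Expand u² and (u')² and integrate term by term on (0, π), using: for integers n ≥ 1, ∫_0^π sin²(nx) dx = ∫_0^π cos²(nx) dx = π/2; for n ≠ n', ∫_0^π sin(nx)sin(n'x) dx = ∫_0^π cos(nx)cos(n'x) dx = 0; and by product-to-sum, ∫_0^π sin(nx)cos(n'x) dx = ½∫_0^π [sin((n+n')x) + sin((n−n')x)] dx, which is 0 when n+n' is even and 2n/(n²−n'²) when n+n' is odd (it need not vanish on (0, π)).
  u² squared terms: (3)²·∫cos(x)² dx = 9·π/2 = 9*π/2;  (4)²·∫sin(2x)² dx = 16·π/2 = 8*π.
  u² cross terms: 2·(3)·(4)·∫cos(x)·sin(2x) dx = 24·(4/3) = 32.
  So ∫_0^π u² dx = 9*π/2 + 8*π + 32 = 32 + 25*π/2.
  (u')² squared terms: (-3)²·∫sin(x)² dx = 9·π/2 = 9*π/2;  (8)²·∫cos(2x)² dx = 64·π/2 = 32*π.
  (u')² cross terms: 2·(-3)·(8)·∫sin(x)·cos(2x) dx = -48·(-2/3) = 32.
  So ∫_0^π (u')² dx = 9*π/2 + 32*π + 32 = 32 + 73*π/2.
||u||_{H^1}^2 = (32 + 25*π/2) + (32 + 73*π/2) = 64 + 49*π.


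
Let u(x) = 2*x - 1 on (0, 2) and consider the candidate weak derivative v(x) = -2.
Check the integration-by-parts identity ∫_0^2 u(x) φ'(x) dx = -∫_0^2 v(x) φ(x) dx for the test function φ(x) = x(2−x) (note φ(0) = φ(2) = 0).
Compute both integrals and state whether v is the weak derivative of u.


LHS = -8/3, RHS = 8/3. No, v is not the weak derivative of u.

u(x) = 2*x - 1, classical derivative u'(x) = 2.
φ(x) = x(2−x), so φ'(x) = 2 - 2*x.
Note φ(0) = φ(2) = 0, so the boundary term u·φ vanishes.
LHS = ∫_0^2 u(x) φ'(x) dx = ∫_0^2 (-4*x^2 + 6*x - 2) dx. Term by term:
  ∫_0^2 -4*x^2 dx = -32/3;  ∫_0^2 6*x dx = 12;  ∫_0^2 -2 dx = -4.
Sum: -32/3 + 12 − 4 = -8/3.
So LHS = -8/3.
∫_0^2 v(x) φ(x) dx = ∫_0^2 (2*x^2 - 4*x) dx. Term by term:
  ∫_0^2 2*x^2 dx = 16/3;  ∫_0^2 -4*x dx = -8.
Sum: 16/3 − 8 = -8/3.
So RHS = -∫_0^2 v(x) φ(x) dx = 8/3.
LHS − RHS = -16/3 ≠ 0, so the identity fails.
(For a valid weak derivative the identity must hold for EVERY test function, in particular this one. The failure shows v is NOT the weak derivative of u.)
Correct weak derivative would be u'(x) = 2.


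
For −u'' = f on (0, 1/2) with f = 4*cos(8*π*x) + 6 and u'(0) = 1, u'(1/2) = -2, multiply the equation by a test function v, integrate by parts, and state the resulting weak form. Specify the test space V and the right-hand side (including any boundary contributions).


V = H^1(0, 1/2) (v unrestricted at boundary; u is determined up to an additive constant); weak form: ∫_0^1/2 u'v' dx = ∫_0^1/2 (4*cos(8*π*x) + 6) v dx − 2·v(1/2) − v(0) for all v ∈ V.

Multiply both sides by a test function v and integrate from 0 to 1/2:
  ∫_0^1/2 −u''(x) v(x) dx = ∫_0^1/2 f(x) v(x) dx.
Integrate the LHS by parts once:
  ∫_0^1/2 −u'' v dx = −[u'(x) v(x)]_0^1/2 + ∫_0^1/2 u'(x) v'(x) dx.
Thus ∫_0^1/2 u'(x) v'(x) dx = ∫_0^1/2 f(x) v(x) dx + [u'(x) v(x)]_0^1/2.
Choose V so that boundary terms are either known or forced to vanish.
u has inhomogeneous Neumann u'(0) = 1, u'(1/2) = -2. [u' v]_0^1/2 = (-2)·v(1/2) − (1)·v(0) = − 2·v(1/2) − v(0). Take V = H^1(0, 1/2); boundary term becomes part of RHS.
Weak formulation: find u (satisfying any essential BC) such that ∫_0^1/2 u'(x) v'(x) dx = ∫_0^1/2 f v dx − 2·v(1/2) − v(0) for all v ∈ V (Neumann data are natural BCs: they enter the RHS as boundary terms).
Substituting f(x) = 4*cos(8*π*x) + 6, the right-hand side is ∫_0^1/2 (4*cos(8*π*x) + 6) v dx − 2·v(1/2) − v(0).
Compatibility check (pure Neumann): taking v ≡ 1 ∈ V gives 0 = ∫_0^1/2 f dx + (-2) − (1), i.e. ∫_0^1/2 f dx must equal u'(0) − u'(1/2) = 3. Indeed ∫_0^1/2 (4*cos(8*π*x) + 6) dx = 3, so the data are compatible. The solution is then unique only up to an additive constant (fix it e.g. by requiring ∫_0^1/2 u dx = 0).


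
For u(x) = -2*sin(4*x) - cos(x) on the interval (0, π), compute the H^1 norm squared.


||u||_{H^1(0,π)}^2 = 64/15 + 35*π

u'(x) = sin(x) - 8*cos(4*x).
Expand u² and (u')² and integrate term by term on (0, π), using: for integers n ≥ 1, ∫_0^π sin²(nx) dx = ∫_0^π cos²(nx) dx = π/2; for n ≠ n', ∫_0^π sin(nx)sin(n'x) dx = ∫_0^π cos(nx)cos(n'x) dx = 0; and by product-to-sum, ∫_0^π sin(nx)cos(n'x) dx = ½∫_0^π [sin((n+n')x) + sin((n−n')x)] dx, which is 0 when n+n' is even and 2n/(n²−n'²) when n+n' is odd (it need not vanish on (0, π)).
  u² squared terms: (-1)²·∫cos(x)² dx = 1·π/2 = π/2;  (-2)²·∫sin(4x)² dx = 4·π/2 = 2*π.
  u² cross terms: 2·(-1)·(-2)·∫cos(x)·sin(4x) dx = 4·(8/15) = 32/15.
  So ∫_0^π u² dx = π/2 + 2*π + 32/15 = 32/15 + 5*π/2.
  (u')² squared terms: (-8)²·∫cos(4x)² dx = 64·π/2 = 32*π;  (1)²·∫sin(x)² dx = 1·π/2 = π/2.
  (u')² cross terms: 2·(-8)·(1)·∫cos(4x)·sin(x) dx = -16·(-2/15) = 32/15.
  So ∫_0^π (u')² dx = 32*π + π/2 + 32/15 = 32/15 + 65*π/2.
||u||_{H^1}^2 = (32/15 + 5*π/2) + (32/15 + 65*π/2) = 64/15 + 35*π.


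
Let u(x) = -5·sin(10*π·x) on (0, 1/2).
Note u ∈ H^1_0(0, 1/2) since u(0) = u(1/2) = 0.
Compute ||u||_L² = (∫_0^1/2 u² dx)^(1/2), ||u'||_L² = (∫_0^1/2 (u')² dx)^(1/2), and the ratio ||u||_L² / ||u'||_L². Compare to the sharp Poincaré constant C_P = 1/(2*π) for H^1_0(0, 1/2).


||u||_L² / ||u'||_L² = 1/(10*π) < C_P = 1/(2*π).

u(x) = -5·sin(10*π·x), so u'(x) = -50*π*cos(10*π*x).
Writing u(x) = A·sin(kπx/L) with A = -5 and k = 5, use ∫_0^L sin²(kπx/L) dx = L/2 and ∫_0^L cos²(kπx/L) dx = L/2.
u² = 25·sin²(10*π·x) and (u')² = 2500*π^2·cos²(10*π·x), and each of sin², cos² integrates to L/2 = 1/4 over (0, 1/2).
∫_0^1/2 u² dx = 25/4, so ||u||_L² = 5/2.
∫_0^1/2 (u')² dx = 625*π^2, so ||u'||_L² = 25*π.
Ratio ||u||_L² / ||u'||_L² = 1/(10*π).
Sharp Poincaré constant on H^1_0(0, 1/2) is C_P = L/π = 1/(2*π), achieved by sin(2*π·x).
This is the k = 5 harmonic; the ratio L/(kπ) is strictly less than C_P = L/π, consistent with the sharp inequality ||u||_L² ≤ C_P ||u'||_L².


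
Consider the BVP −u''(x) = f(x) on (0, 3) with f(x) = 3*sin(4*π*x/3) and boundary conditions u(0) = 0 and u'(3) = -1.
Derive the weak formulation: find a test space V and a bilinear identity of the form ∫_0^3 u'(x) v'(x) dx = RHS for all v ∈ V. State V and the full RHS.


V = {v ∈ H^1(0, 3) : v(0) = 0} (test functions vanish at x = 0 where u is specified); weak form: ∫_0^3 u'v' dx = ∫_0^3 (3*sin(4*π*x/3)) v dx − v(3) for all v ∈ V.

Multiply both sides by a test function v and integrate from 0 to 3:
  ∫_0^3 −u''(x) v(x) dx = ∫_0^3 f(x) v(x) dx.
Integrate the LHS by parts once:
  ∫_0^3 −u'' v dx = −[u'(x) v(x)]_0^3 + ∫_0^3 u'(x) v'(x) dx.
Thus ∫_0^3 u'(x) v'(x) dx = ∫_0^3 f(x) v(x) dx + [u'(x) v(x)]_0^3.
Choose V so that boundary terms are either known or forced to vanish.
Mixed BC: u(0) = 0 (Dirichlet) and u'(3) = -1 (Neumann). Define V = {v ∈ H^1(0, 3) : v(0) = 0}. Then [u' v]_0^3 = u'(3)·v(3) − u'(0)·0 = − v(3).
Weak formulation: find u (satisfying any essential BC) such that ∫_0^3 u'(x) v'(x) dx = ∫_0^3 f v dx − v(3) for all v ∈ V (Dirichlet at 0 absorbed into V; Neumann datum at x = 3 contributes the boundary term).
Substituting f(x) = 3*sin(4*π*x/3), the right-hand side is ∫_0^3 (3*sin(4*π*x/3)) v dx − v(3).


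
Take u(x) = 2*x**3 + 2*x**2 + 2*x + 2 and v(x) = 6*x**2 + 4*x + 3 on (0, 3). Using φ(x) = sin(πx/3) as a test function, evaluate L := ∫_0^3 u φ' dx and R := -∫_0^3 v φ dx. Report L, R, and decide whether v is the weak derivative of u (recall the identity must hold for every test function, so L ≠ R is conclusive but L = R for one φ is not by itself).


LHS = -210/π + 648/π^3, RHS = -216/π + 648/π^3. No, v is not the weak derivative of u.

u(x) = 2*x**3 + 2*x**2 + 2*x + 2, classical derivative u'(x) = 6*x**2 + 4*x + 2.
φ(x) = sin(πx/3), so φ'(x) = π*cos(π*x/3)/3.
Note φ(0) = φ(3) = 0, so the boundary term u·φ vanishes.
LHS = ∫_0^3 u(x) φ'(x) dx = ∫_0^3 (2*π*x^3*cos(π*x/3)/3 + 2*π*x^2*cos(π*x/3)/3 + 2*π*x*cos(π*x/3)/3 + 2*π*cos(π*x/3)/3) dx. Term by term:
  ∫_0^3 2*π*cos(π*x/3)/3 dx = 0;  ∫_0^3 2*π*x*cos(π*x/3)/3 dx = -12/π;  ∫_0^3 2*π*x^2*cos(π*x/3)/3 dx = -36/π;
  ∫_0^3 2*π*x^3*cos(π*x/3)/3 dx = -162/π + 648/π^3.
Sum: 0 − 12/π − 36/π + -162/π + 648/π^3 = -210/π + 648/π^3.
So LHS = -210/π + 648/π^3.
∫_0^3 v(x) φ(x) dx = ∫_0^3 (6*x^2*sin(π*x/3) + 4*x*sin(π*x/3) + 3*sin(π*x/3)) dx. Term by term:
  ∫_0^3 3*sin(π*x/3) dx = 18/π;  ∫_0^3 4*x*sin(π*x/3) dx = 36/π;  ∫_0^3 6*x^2*sin(π*x/3) dx = -648/π^3 + 162/π.
Sum: 18/π + 36/π + -648/π^3 + 162/π = -648/π^3 + 216/π.
So RHS = -∫_0^3 v(x) φ(x) dx = -216/π + 648/π^3.
LHS − RHS = 6/π ≠ 0, so the identity fails.
(For a valid weak derivative the identity must hold for EVERY test function, in particular this one. The failure shows v is NOT the weak derivative of u.)
Correct weak derivative would be u'(x) = 6*x**2 + 4*x + 2.


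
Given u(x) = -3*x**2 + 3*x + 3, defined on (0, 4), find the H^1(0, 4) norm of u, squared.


||u||_{H^1}^2 = 5976/5

The H^1 norm (squared) on an interval (0, L) is
  ||u||_{H^1}^2 = ∫_0^L u(x)^2 dx + ∫_0^L u'(x)^2 dx.
Compute u'(x) = 3 - 6*x.
Then u(x)^2 = 9*x**4 - 18*x**3 - 9*x**2 + 18*x + 9 and u'(x)^2 = 36*x**2 - 36*x + 9.
Integrate each monomial from 0 to 4 using ∫_0^4 c·x^n dx = c·4^(n+1)/(n+1):
  ∫_0^4 u(x)^2 dx = ∫_0^4 (9*x^4 - 18*x^3 - 9*x^2 + 18*x + 9) dx. Term by term:
    ∫_0^4 9*x^4 dx = 9216/5;  ∫_0^4 -18*x^3 dx = -1152;  ∫_0^4 -9*x^2 dx = -192;
    ∫_0^4 18*x dx = 144;  ∫_0^4 9 dx = 36.
  Sum: 9216/5 − 1152 − 192 + 144 + 36 = 3396/5.
  ∫_0^4 u'(x)^2 dx = ∫_0^4 (36*x^2 - 36*x + 9) dx. Term by term:
    ∫_0^4 36*x^2 dx = 768;  ∫_0^4 -36*x dx = -288;  ∫_0^4 9 dx = 36.
  Sum: 768 − 288 + 36 = 516.
Adding: ||u||_{H^1}^2 = 3396/5 + 516 = 5976/5.


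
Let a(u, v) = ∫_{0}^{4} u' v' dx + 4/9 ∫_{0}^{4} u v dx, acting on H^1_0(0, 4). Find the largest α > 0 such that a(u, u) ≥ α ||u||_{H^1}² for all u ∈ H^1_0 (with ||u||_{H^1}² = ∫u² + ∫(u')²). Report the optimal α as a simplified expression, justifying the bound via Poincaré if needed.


α = (64/9 + π^2)/(π^2 + 16)

Coercivity of a(·,·) on H^1_0(0, 4) means a(u, u) ≥ α ||u||_{H^1}² for every u ∈ H^1_0.
The interval has length L = 4, and Poincaré/coercivity depend only on L. Here a(u, u) = ∫(u')² + (4/9)·∫u².
Here 0 < c = 4/9 < 1. The condition a(u,u) ≥ α||u||_{H^1}² reads (1−α)∫(u')² ≥ (α−c)∫u². Any admissible α is ≤ 1 (rapidly oscillating u have ∫u²/∫(u')² → 0), and α = 1 would force 0 ≥ (1−c)∫u², impossible since c < 1; so 1−α > 0. By the sharp Poincaré inequality on H^1_0 of an interval of length L, ∫(u')² ≥ (π/L)²∫u² with equality for the first sine mode sin(π(x−x₀)/L) (x₀ the left endpoint), so the inequality holds for all u iff (1−α)(π/L)² ≥ α − c, i.e. α ≤ ((π/L)² + c)/((π/L)² + 1) = (1 + c(L/π)²)/(1 + (L/π)²). With (π/L)² = π^2/16 and c = 4/9, the largest admissible constant is α = ((π/L)² + c)/((π/L)² + 1).
Simplifying, α = (64/9 + π^2)/(π^2 + 16).


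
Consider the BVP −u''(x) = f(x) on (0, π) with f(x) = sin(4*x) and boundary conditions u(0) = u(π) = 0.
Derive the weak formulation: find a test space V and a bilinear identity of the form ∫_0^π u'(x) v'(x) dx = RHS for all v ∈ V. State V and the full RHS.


V = H^1_0(0, π) (so v(0) = v(π) = 0); weak form: ∫_0^π u'v' dx = ∫_0^π (sin(4*x)) v dx for all v ∈ V.

Multiply both sides by a test function v and integrate from 0 to π:
  ∫_0^π −u''(x) v(x) dx = ∫_0^π f(x) v(x) dx.
Integrate the LHS by parts once:
  ∫_0^π −u'' v dx = −[u'(x) v(x)]_0^π + ∫_0^π u'(x) v'(x) dx.
Thus ∫_0^π u'(x) v'(x) dx = ∫_0^π f(x) v(x) dx + [u'(x) v(x)]_0^π.
Choose V so that boundary terms are either known or forced to vanish.
u is Dirichlet: u(0) = u(π) = 0. Let V = H^1_0(0, π); then v(0) = v(π) = 0, and [u' v]_0^π = 0.
Weak formulation: find u (satisfying any essential BC) such that ∫_0^π u'(x) v'(x) dx = ∫_0^π f v dx for all v ∈ V.
Substituting f(x) = sin(4*x), the right-hand side is ∫_0^π (sin(4*x)) v dx.


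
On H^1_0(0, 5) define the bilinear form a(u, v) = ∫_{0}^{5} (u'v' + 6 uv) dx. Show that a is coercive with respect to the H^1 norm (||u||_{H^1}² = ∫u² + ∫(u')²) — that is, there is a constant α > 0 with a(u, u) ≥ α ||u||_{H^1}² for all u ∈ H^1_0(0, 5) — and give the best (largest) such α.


α = 1

Coercivity of a(·,·) on H^1_0(0, 5) means a(u, u) ≥ α ||u||_{H^1}² for every u ∈ H^1_0.
The interval has length L = 5, and Poincaré/coercivity depend only on L. Here a(u, u) = ∫(u')² + (6)·∫u².
Here c = 6 ≥ 1, so a(u,u) = ∫(u')² + c∫u² ≥ ∫(u')² + ∫u² = ||u||_{H^1}², i.e. α = 1 works. No larger α is possible: a(u,u) ≥ α||u||_{H^1}² means (1−α)∫(u')² ≥ (α−c)∫u², and for the modes u_n = sin(nπ(x−x₀)/L) (x₀ the left endpoint) one has ∫u_n²/∫(u_n')² = (L/(nπ))² → 0, so a(u_n,u_n)/||u_n||_{H^1}² → 1. Hence the optimal constant is α = 1.
Therefore α = 1.


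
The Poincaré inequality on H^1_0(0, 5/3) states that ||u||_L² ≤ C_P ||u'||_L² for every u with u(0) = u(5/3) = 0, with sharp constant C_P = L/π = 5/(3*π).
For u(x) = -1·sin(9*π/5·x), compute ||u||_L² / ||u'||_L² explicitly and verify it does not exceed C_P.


||u||_L² / ||u'||_L² = 5/(9*π) < C_P = 5/(3*π).

u(x) = -1·sin(9*π/5·x), so u'(x) = -9*π*cos(9*π*x/5)/5.
Writing u(x) = A·sin(kπx/L) with A = -1 and k = 3, use ∫_0^L sin²(kπx/L) dx = L/2 and ∫_0^L cos²(kπx/L) dx = L/2.
u² = 1·sin²(9*π/5·x) and (u')² = 81*π^2/25·cos²(9*π/5·x), and each of sin², cos² integrates to L/2 = 5/6 over (0, 5/3).
∫_0^5/3 u² dx = 5/6, so ||u||_L² = sqrt(30)/6.
∫_0^5/3 (u')² dx = 27*π^2/10, so ||u'||_L² = 3*sqrt(30)*π/10.
Ratio ||u||_L² / ||u'||_L² = 5/(9*π).
Sharp Poincaré constant on H^1_0(0, 5/3) is C_P = L/π = 5/(3*π), achieved by sin(3*π/5·x).
This is the k = 3 harmonic; the ratio L/(kπ) is strictly less than C_P = L/π, consistent with the sharp inequality ||u||_L² ≤ C_P ||u'||_L².


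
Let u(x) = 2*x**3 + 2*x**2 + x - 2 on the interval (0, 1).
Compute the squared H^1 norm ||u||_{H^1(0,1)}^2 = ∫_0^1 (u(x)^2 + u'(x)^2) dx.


||u||_{H^1}^2 = 3749/105

The H^1 norm (squared) on an interval (0, L) is
  ||u||_{H^1}^2 = ∫_0^L u(x)^2 dx + ∫_0^L u'(x)^2 dx.
Compute u'(x) = 6*x**2 + 4*x + 1.
Then u(x)^2 = 4*x**6 + 8*x**5 + 8*x**4 - 4*x**3 - 7*x**2 - 4*x + 4 and u'(x)^2 = 36*x**4 + 48*x**3 + 28*x**2 + 8*x + 1.
Integrate each monomial from 0 to 1 using ∫_0^1 c·x^n dx = c·1^(n+1)/(n+1):
  ∫_0^1 u(x)^2 dx = ∫_0^1 (4*x^6 + 8*x^5 + 8*x^4 - 4*x^3 - 7*x^2 - 4*x + 4) dx. Term by term:
    ∫_0^1 4*x^6 dx = 4/7;  ∫_0^1 8*x^5 dx = 4/3;  ∫_0^1 8*x^4 dx = 8/5;
    ∫_0^1 -4*x^3 dx = -1;  ∫_0^1 -7*x^2 dx = -7/3;  ∫_0^1 -4*x dx = -2;
    ∫_0^1 4 dx = 4.
  Sum: 4/7 + 4/3 + 8/5 − 1 − 7/3 − 2 + 4 = 76/35.
  ∫_0^1 u'(x)^2 dx = ∫_0^1 (36*x^4 + 48*x^3 + 28*x^2 + 8*x + 1) dx. Term by term:
    ∫_0^1 36*x^4 dx = 36/5;  ∫_0^1 48*x^3 dx = 12;  ∫_0^1 28*x^2 dx = 28/3;
    ∫_0^1 8*x dx = 4;  ∫_0^1 1 dx = 1.
  Sum: 36/5 + 12 + 28/3 + 4 + 1 = 503/15.
Adding: ||u||_{H^1}^2 = 76/35 + 503/15 = 3749/105.


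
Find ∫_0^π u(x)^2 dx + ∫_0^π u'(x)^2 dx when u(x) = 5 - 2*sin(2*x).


||u||_{H^1(0,π)}^2 = 35*π

u'(x) = -4*cos(2*x).
Expand u² and (u')² and integrate term by term on (0, π), using: for integers n ≥ 1, ∫_0^π sin²(nx) dx = ∫_0^π cos²(nx) dx = π/2; for n ≠ n', ∫_0^π sin(nx)sin(n'x) dx = ∫_0^π cos(nx)cos(n'x) dx = 0; and by product-to-sum, ∫_0^π sin(nx)cos(n'x) dx = ½∫_0^π [sin((n+n')x) + sin((n−n')x)] dx, which is 0 when n+n' is even and 2n/(n²−n'²) when n+n' is odd (it need not vanish on (0, π)). For the constant mode: ∫_0^π 1 dx = π, ∫_0^π cos(nx) dx = 0, ∫_0^π sin(nx) dx = (1−(−1)^n)/n.
  u² squared terms: (5)²·∫1 dx = 25·π = 25*π;  (-2)²·∫sin(2x)² dx = 4·π/2 = 2*π.
  u² cross terms: 2·(5)·(-2)·∫1·sin(2x) dx = -20·(0) = 0.
  So ∫_0^π u² dx = 25*π + 2*π + 0 = 27*π.
  (u')² squared terms: (-4)²·∫cos(2x)² dx = 16·π/2 = 8*π.
  So ∫_0^π (u')² dx = 8*π.
||u||_{H^1}^2 = (27*π) + (8*π) = 35*π.


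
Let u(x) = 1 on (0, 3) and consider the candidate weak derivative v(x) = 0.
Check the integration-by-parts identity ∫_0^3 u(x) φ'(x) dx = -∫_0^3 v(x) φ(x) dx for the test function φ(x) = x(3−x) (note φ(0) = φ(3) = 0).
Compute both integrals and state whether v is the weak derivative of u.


LHS = 0, RHS = 0. Yes, v = u' weakly.

u(x) = 1, classical derivative u'(x) = 0.
φ(x) = x(3−x), so φ'(x) = 3 - 2*x.
Note φ(0) = φ(3) = 0, so the boundary term u·φ vanishes.
LHS = ∫_0^3 u(x) φ'(x) dx = ∫_0^3 (3 - 2*x) dx. Term by term:
  ∫_0^3 -2*x dx = -9;  ∫_0^3 3 dx = 9.
Sum: -9 + 9 = 0.
So LHS = 0.
∫_0^3 v(x) φ(x) dx = ∫_0^3 (0) dx. Term by term:
  ∫_0^3 0 dx = 0.
So RHS = -∫_0^3 v(x) φ(x) dx = 0.
LHS = RHS, so the identity holds for this test φ.
Moreover u is smooth here and v(x) = u'(x) = 0 pointwise, so the identity holds for every test function. Hence v is the weak derivative of u.


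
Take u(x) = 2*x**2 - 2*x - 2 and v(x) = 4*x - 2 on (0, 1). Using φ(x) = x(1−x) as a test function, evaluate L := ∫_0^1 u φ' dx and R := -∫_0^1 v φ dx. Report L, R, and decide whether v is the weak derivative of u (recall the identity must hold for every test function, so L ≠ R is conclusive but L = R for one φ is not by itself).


LHS = 0, RHS = 0. Yes, v = u' weakly.

u(x) = 2*x**2 - 2*x - 2, classical derivative u'(x) = 4*x - 2.
φ(x) = x(1−x), so φ'(x) = 1 - 2*x.
Note φ(0) = φ(1) = 0, so the boundary term u·φ vanishes.
LHS = ∫_0^1 u(x) φ'(x) dx = ∫_0^1 (-4*x^3 + 6*x^2 + 2*x - 2) dx. Term by term:
  ∫_0^1 -4*x^3 dx = -1;  ∫_0^1 6*x^2 dx = 2;  ∫_0^1 2*x dx = 1;
  ∫_0^1 -2 dx = -2.
Sum: -1 + 2 + 1 − 2 = 0.
So LHS = 0.
∫_0^1 v(x) φ(x) dx = ∫_0^1 (-4*x^3 + 6*x^2 - 2*x) dx. Term by term:
  ∫_0^1 -4*x^3 dx = -1;  ∫_0^1 6*x^2 dx = 2;  ∫_0^1 -2*x dx = -1.
Sum: -1 + 2 − 1 = 0.
So RHS = -∫_0^1 v(x) φ(x) dx = 0.
LHS = RHS, so the identity holds for this test φ.
Moreover u is smooth here and v(x) = u'(x) = 4*x - 2 pointwise, so the identity holds for every test function. Hence v is the weak derivative of u.


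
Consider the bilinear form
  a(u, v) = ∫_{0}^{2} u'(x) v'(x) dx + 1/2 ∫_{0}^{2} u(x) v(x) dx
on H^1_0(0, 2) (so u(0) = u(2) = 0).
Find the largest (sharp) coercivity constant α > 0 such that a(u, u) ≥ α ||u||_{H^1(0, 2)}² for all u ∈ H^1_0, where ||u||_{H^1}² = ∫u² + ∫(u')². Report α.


α = (2 + π^2)/(4 + π^2)

Coercivity of a(·,·) on H^1_0(0, 2) means a(u, u) ≥ α ||u||_{H^1}² for every u ∈ H^1_0.
The interval has length L = 2, and Poincaré/coercivity depend only on L. Here a(u, u) = ∫(u')² + (1/2)·∫u².
Here 0 < c = 1/2 < 1. The condition a(u,u) ≥ α||u||_{H^1}² reads (1−α)∫(u')² ≥ (α−c)∫u². Any admissible α is ≤ 1 (rapidly oscillating u have ∫u²/∫(u')² → 0), and α = 1 would force 0 ≥ (1−c)∫u², impossible since c < 1; so 1−α > 0. By the sharp Poincaré inequality on H^1_0 of an interval of length L, ∫(u')² ≥ (π/L)²∫u² with equality for the first sine mode sin(π(x−x₀)/L) (x₀ the left endpoint), so the inequality holds for all u iff (1−α)(π/L)² ≥ α − c, i.e. α ≤ ((π/L)² + c)/((π/L)² + 1) = (1 + c(L/π)²)/(1 + (L/π)²). With (π/L)² = π^2/4 and c = 1/2, the largest admissible constant is α = ((π/L)² + c)/((π/L)² + 1).
Simplifying, α = (2 + π^2)/(4 + π^2).


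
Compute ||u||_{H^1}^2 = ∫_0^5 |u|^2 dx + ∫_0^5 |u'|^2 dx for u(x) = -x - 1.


||u||_{H^1}^2 = 230/3

The H^1 norm (squared) on an interval (0, L) is
  ||u||_{H^1}^2 = ∫_0^L u(x)^2 dx + ∫_0^L u'(x)^2 dx.
Compute u'(x) = -1.
Then u(x)^2 = x**2 + 2*x + 1 and u'(x)^2 = 1.
Integrate each monomial from 0 to 5 using ∫_0^5 c·x^n dx = c·5^(n+1)/(n+1):
  ∫_0^5 u(x)^2 dx = ∫_0^5 (x^2 + 2*x + 1) dx. Term by term:
    ∫_0^5 x^2 dx = 125/3;  ∫_0^5 2*x dx = 25;  ∫_0^5 1 dx = 5.
  Sum: 125/3 + 25 + 5 = 215/3.
  ∫_0^5 u'(x)^2 dx = ∫_0^5 (1) dx. Term by term:
    ∫_0^5 1 dx = 5.
Adding: ||u||_{H^1}^2 = 215/3 + 5 = 230/3.


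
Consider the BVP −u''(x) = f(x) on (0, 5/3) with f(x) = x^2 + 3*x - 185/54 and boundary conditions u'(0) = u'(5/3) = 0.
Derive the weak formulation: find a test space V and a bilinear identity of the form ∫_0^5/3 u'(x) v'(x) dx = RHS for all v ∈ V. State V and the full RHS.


V = H^1(0, 5/3) (no boundary constraint on v; u is determined up to an additive constant); weak form: ∫_0^5/3 u'v' dx = ∫_0^5/3 (x^2 + 3*x - 185/54) v dx for all v ∈ V.

Multiply both sides by a test function v and integrate from 0 to 5/3:
  ∫_0^5/3 −u''(x) v(x) dx = ∫_0^5/3 f(x) v(x) dx.
Integrate the LHS by parts once:
  ∫_0^5/3 −u'' v dx = −[u'(x) v(x)]_0^5/3 + ∫_0^5/3 u'(x) v'(x) dx.
Thus ∫_0^5/3 u'(x) v'(x) dx = ∫_0^5/3 f(x) v(x) dx + [u'(x) v(x)]_0^5/3.
Choose V so that boundary terms are either known or forced to vanish.
u has homogeneous Neumann: u'(0) = u'(5/3) = 0. So [u' v]_0^5/3 = 0·v(5/3) − 0·v(0) = 0 for any v; take V = H^1(0, 5/3).
Weak formulation: find u (satisfying any essential BC) such that ∫_0^5/3 u'(x) v'(x) dx = ∫_0^5/3 f v dx for all v ∈ V (homogeneous Neumann, so boundary terms vanish).
Substituting f(x) = x^2 + 3*x - 185/54, the right-hand side is ∫_0^5/3 (x^2 + 3*x - 185/54) v dx.
Compatibility check (pure Neumann): taking v ≡ 1 ∈ V gives 0 = ∫_0^5/3 f dx + (0) − (0), i.e. ∫_0^5/3 f dx must equal u'(0) − u'(5/3) = 0. Indeed ∫_0^5/3 (x^2 + 3*x - 185/54) dx = 0, so the data are compatible. The solution is then unique only up to an additive constant (fix it e.g. by requiring ∫_0^5/3 u dx = 0).


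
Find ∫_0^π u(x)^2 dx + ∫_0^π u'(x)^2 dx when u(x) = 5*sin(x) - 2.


||u||_{H^1(0,π)}^2 = -40 + 29*π

u'(x) = 5*cos(x).
Expand u² and (u')² and integrate term by term on (0, π), using: for integers n ≥ 1, ∫_0^π sin²(nx) dx = ∫_0^π cos²(nx) dx = π/2; for n ≠ n', ∫_0^π sin(nx)sin(n'x) dx = ∫_0^π cos(nx)cos(n'x) dx = 0; and by product-to-sum, ∫_0^π sin(nx)cos(n'x) dx = ½∫_0^π [sin((n+n')x) + sin((n−n')x)] dx, which is 0 when n+n' is even and 2n/(n²−n'²) when n+n' is odd (it need not vanish on (0, π)). For the constant mode: ∫_0^π 1 dx = π, ∫_0^π cos(nx) dx = 0, ∫_0^π sin(nx) dx = (1−(−1)^n)/n.
  u² squared terms: (-2)²·∫1 dx = 4·π = 4*π;  (5)²·∫sin(x)² dx = 25·π/2 = 25*π/2.
  u² cross terms: 2·(-2)·(5)·∫1·sin(x) dx = -20·(2) = -40.
  So ∫_0^π u² dx = 4*π + 25*π/2 − 40 = -40 + 33*π/2.
  (u')² squared terms: (5)²·∫cos(x)² dx = 25·π/2 = 25*π/2.
  So ∫_0^π (u')² dx = 25*π/2.
||u||_{H^1}^2 = (-40 + 33*π/2) + (25*π/2) = -40 + 29*π.


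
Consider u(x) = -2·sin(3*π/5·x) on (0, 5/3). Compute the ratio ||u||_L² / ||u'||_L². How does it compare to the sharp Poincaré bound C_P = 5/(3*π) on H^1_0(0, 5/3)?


||u||_L² / ||u'||_L² = 5/(3*π) = C_P.

u(x) = -2·sin(3*π/5·x), so u'(x) = -6*π*cos(3*π*x/5)/5.
Writing u(x) = A·sin(kπx/L) with A = -2 and k = 1, use ∫_0^L sin²(kπx/L) dx = L/2 and ∫_0^L cos²(kπx/L) dx = L/2.
u² = 4·sin²(3*π/5·x) and (u')² = 36*π^2/25·cos²(3*π/5·x), and each of sin², cos² integrates to L/2 = 5/6 over (0, 5/3).
∫_0^5/3 u² dx = 10/3, so ||u||_L² = sqrt(30)/3.
∫_0^5/3 (u')² dx = 6*π^2/5, so ||u'||_L² = sqrt(30)*π/5.
Ratio ||u||_L² / ||u'||_L² = 5/(3*π).
Sharp Poincaré constant on H^1_0(0, 5/3) is C_P = L/π = 5/(3*π), achieved by sin(3*π/5·x).
This is the k = 1 eigenfunction (up to amplitude), so the ratio equals the sharp Poincaré constant exactly.


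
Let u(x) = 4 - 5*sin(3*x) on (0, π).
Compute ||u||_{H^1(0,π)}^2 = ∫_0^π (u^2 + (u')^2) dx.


||u||_{H^1(0,π)}^2 = -80/3 + 141*π

u'(x) = -15*cos(3*x).
Expand u² and (u')² and integrate term by term on (0, π), using: for integers n ≥ 1, ∫_0^π sin²(nx) dx = ∫_0^π cos²(nx) dx = π/2; for n ≠ n', ∫_0^π sin(nx)sin(n'x) dx = ∫_0^π cos(nx)cos(n'x) dx = 0; and by product-to-sum, ∫_0^π sin(nx)cos(n'x) dx = ½∫_0^π [sin((n+n')x) + sin((n−n')x)] dx, which is 0 when n+n' is even and 2n/(n²−n'²) when n+n' is odd (it need not vanish on (0, π)). For the constant mode: ∫_0^π 1 dx = π, ∫_0^π cos(nx) dx = 0, ∫_0^π sin(nx) dx = (1−(−1)^n)/n.
  u² squared terms: (4)²·∫1 dx = 16·π = 16*π;  (-5)²·∫sin(3x)² dx = 25·π/2 = 25*π/2.
  u² cross terms: 2·(4)·(-5)·∫1·sin(3x) dx = -40·(2/3) = -80/3.
  So ∫_0^π u² dx = 16*π + 25*π/2 − 80/3 = -80/3 + 57*π/2.
  (u')² squared terms: (-15)²·∫cos(3x)² dx = 225·π/2 = 225*π/2.
  So ∫_0^π (u')² dx = 225*π/2.
||u||_{H^1}^2 = (-80/3 + 57*π/2) + (225*π/2) = -80/3 + 141*π.


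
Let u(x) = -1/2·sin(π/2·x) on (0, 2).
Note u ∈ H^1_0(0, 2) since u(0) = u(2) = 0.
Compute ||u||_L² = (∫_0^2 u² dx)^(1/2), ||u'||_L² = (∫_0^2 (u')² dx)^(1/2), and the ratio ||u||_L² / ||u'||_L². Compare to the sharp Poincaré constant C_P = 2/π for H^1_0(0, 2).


||u||_L² / ||u'||_L² = 2/π = C_P.

u(x) = -1/2·sin(π/2·x), so u'(x) = -π*cos(π*x/2)/4.
Writing u(x) = A·sin(kπx/L) with A = -1/2 and k = 1, use ∫_0^L sin²(kπx/L) dx = L/2 and ∫_0^L cos²(kπx/L) dx = L/2.
u² = 1/4·sin²(π/2·x) and (u')² = π^2/16·cos²(π/2·x), and each of sin², cos² integrates to L/2 = 1 over (0, 2).
∫_0^2 u² dx = 1/4, so ||u||_L² = 1/2.
∫_0^2 (u')² dx = π^2/16, so ||u'||_L² = π/4.
Ratio ||u||_L² / ||u'||_L² = 2/π.
Sharp Poincaré constant on H^1_0(0, 2) is C_P = L/π = 2/π, achieved by sin(π/2·x).
This is the k = 1 eigenfunction (up to amplitude), so the ratio equals the sharp Poincaré constant exactly.


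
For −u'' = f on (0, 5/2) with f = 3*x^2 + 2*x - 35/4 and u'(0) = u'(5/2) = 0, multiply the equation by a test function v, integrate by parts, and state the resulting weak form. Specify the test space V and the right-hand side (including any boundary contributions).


V = H^1(0, 5/2) (no boundary constraint on v; u is determined up to an additive constant); weak form: ∫_0^5/2 u'v' dx = ∫_0^5/2 (3*x^2 + 2*x - 35/4) v dx for all v ∈ V.

Multiply both sides by a test function v and integrate from 0 to 5/2:
  ∫_0^5/2 −u''(x) v(x) dx = ∫_0^5/2 f(x) v(x) dx.
Integrate the LHS by parts once:
  ∫_0^5/2 −u'' v dx = −[u'(x) v(x)]_0^5/2 + ∫_0^5/2 u'(x) v'(x) dx.
Thus ∫_0^5/2 u'(x) v'(x) dx = ∫_0^5/2 f(x) v(x) dx + [u'(x) v(x)]_0^5/2.
Choose V so that boundary terms are either known or forced to vanish.
u has homogeneous Neumann: u'(0) = u'(5/2) = 0. So [u' v]_0^5/2 = 0·v(5/2) − 0·v(0) = 0 for any v; take V = H^1(0, 5/2).
Weak formulation: find u (satisfying any essential BC) such that ∫_0^5/2 u'(x) v'(x) dx = ∫_0^5/2 f v dx for all v ∈ V (homogeneous Neumann, so boundary terms vanish).
Substituting f(x) = 3*x^2 + 2*x - 35/4, the right-hand side is ∫_0^5/2 (3*x^2 + 2*x - 35/4) v dx.
Compatibility check (pure Neumann): taking v ≡ 1 ∈ V gives 0 = ∫_0^5/2 f dx + (0) − (0), i.e. ∫_0^5/2 f dx must equal u'(0) − u'(5/2) = 0. Indeed ∫_0^5/2 (3*x^2 + 2*x - 35/4) dx = 0, so the data are compatible. The solution is then unique only up to an additive constant (fix it e.g. by requiring ∫_0^5/2 u dx = 0).


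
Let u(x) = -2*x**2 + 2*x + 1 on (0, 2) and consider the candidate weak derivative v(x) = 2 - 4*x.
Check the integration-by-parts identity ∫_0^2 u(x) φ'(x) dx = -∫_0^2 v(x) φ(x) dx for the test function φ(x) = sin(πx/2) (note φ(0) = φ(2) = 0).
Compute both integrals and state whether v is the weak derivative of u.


LHS = 8/π, RHS = 8/π. Yes, v = u' weakly.

u(x) = -2*x**2 + 2*x + 1, classical derivative u'(x) = 2 - 4*x.
φ(x) = sin(πx/2), so φ'(x) = π*cos(π*x/2)/2.
Note φ(0) = φ(2) = 0, so the boundary term u·φ vanishes.
LHS = ∫_0^2 u(x) φ'(x) dx = ∫_0^2 (-π*x^2*cos(π*x/2) + π*x*cos(π*x/2) + π*cos(π*x/2)/2) dx. Term by term:
  ∫_0^2 π*cos(π*x/2)/2 dx = 0;  ∫_0^2 π*x*cos(π*x/2) dx = -8/π;  ∫_0^2 -π*x^2*cos(π*x/2) dx = 16/π.
Sum: 0 − 8/π + 16/π = 8/π.
So LHS = 8/π.
∫_0^2 v(x) φ(x) dx = ∫_0^2 (-4*x*sin(π*x/2) + 2*sin(π*x/2)) dx. Term by term:
  ∫_0^2 2*sin(π*x/2) dx = 8/π;  ∫_0^2 -4*x*sin(π*x/2) dx = -16/π.
Sum: 8/π − 16/π = -8/π.
So RHS = -∫_0^2 v(x) φ(x) dx = 8/π.
LHS = RHS, so the identity holds for this test φ.
Moreover u is smooth here and v(x) = u'(x) = 2 - 4*x pointwise, so the identity holds for every test function. Hence v is the weak derivative of u.


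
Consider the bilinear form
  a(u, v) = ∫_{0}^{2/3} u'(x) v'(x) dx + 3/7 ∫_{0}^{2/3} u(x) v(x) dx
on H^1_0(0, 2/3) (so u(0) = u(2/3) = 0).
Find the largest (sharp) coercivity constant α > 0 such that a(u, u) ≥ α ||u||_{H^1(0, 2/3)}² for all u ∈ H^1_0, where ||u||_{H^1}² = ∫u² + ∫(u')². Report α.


α = 3*(4 + 21*π^2)/(7*(4 + 9*π^2))

Coercivity of a(·,·) on H^1_0(0, 2/3) means a(u, u) ≥ α ||u||_{H^1}² for every u ∈ H^1_0.
The interval has length L = 2/3, and Poincaré/coercivity depend only on L. Here a(u, u) = ∫(u')² + (3/7)·∫u².
Here 0 < c = 3/7 < 1. The condition a(u,u) ≥ α||u||_{H^1}² reads (1−α)∫(u')² ≥ (α−c)∫u². Any admissible α is ≤ 1 (rapidly oscillating u have ∫u²/∫(u')² → 0), and α = 1 would force 0 ≥ (1−c)∫u², impossible since c < 1; so 1−α > 0. By the sharp Poincaré inequality on H^1_0 of an interval of length L, ∫(u')² ≥ (π/L)²∫u² with equality for the first sine mode sin(π(x−x₀)/L) (x₀ the left endpoint), so the inequality holds for all u iff (1−α)(π/L)² ≥ α − c, i.e. α ≤ ((π/L)² + c)/((π/L)² + 1) = (1 + c(L/π)²)/(1 + (L/π)²). With (π/L)² = 9*π^2/4 and c = 3/7, the largest admissible constant is α = ((π/L)² + c)/((π/L)² + 1).
Simplifying, α = 3*(4 + 21*π^2)/(7*(4 + 9*π^2)).


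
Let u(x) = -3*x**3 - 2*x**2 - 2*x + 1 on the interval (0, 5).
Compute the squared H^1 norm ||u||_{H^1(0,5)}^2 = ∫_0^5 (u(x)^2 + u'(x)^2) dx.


||u||_{H^1}^2 = 8661475/42

The H^1 norm (squared) on an interval (0, L) is
  ||u||_{H^1}^2 = ∫_0^L u(x)^2 dx + ∫_0^L u'(x)^2 dx.
Compute u'(x) = -9*x**2 - 4*x - 2.
Then u(x)^2 = 9*x**6 + 12*x**5 + 16*x**4 + 2*x**3 - 4*x + 1 and u'(x)^2 = 81*x**4 + 72*x**3 + 52*x**2 + 16*x + 4.
Integrate each monomial from 0 to 5 using ∫_0^5 c·x^n dx = c·5^(n+1)/(n+1):
  ∫_0^5 u(x)^2 dx = ∫_0^5 (9*x^6 + 12*x^5 + 16*x^4 + 2*x^3 - 4*x + 1) dx. Term by term:
    ∫_0^5 9*x^6 dx = 703125/7;  ∫_0^5 12*x^5 dx = 31250;  ∫_0^5 16*x^4 dx = 10000;
    ∫_0^5 2*x^3 dx = 625/2;  ∫_0^5 -4*x dx = -50;  ∫_0^5 1 dx = 5.
  Sum: 703125/7 + 31250 + 10000 + 625/2 − 50 + 5 = 1987495/14.
  ∫_0^5 u'(x)^2 dx = ∫_0^5 (81*x^4 + 72*x^3 + 52*x^2 + 16*x + 4) dx. Term by term:
    ∫_0^5 81*x^4 dx = 50625;  ∫_0^5 72*x^3 dx = 11250;  ∫_0^5 52*x^2 dx = 6500/3;
    ∫_0^5 16*x dx = 200;  ∫_0^5 4 dx = 20.
  Sum: 50625 + 11250 + 6500/3 + 200 + 20 = 192785/3.
Adding: ||u||_{H^1}^2 = 1987495/14 + 192785/3 = 8661475/42.


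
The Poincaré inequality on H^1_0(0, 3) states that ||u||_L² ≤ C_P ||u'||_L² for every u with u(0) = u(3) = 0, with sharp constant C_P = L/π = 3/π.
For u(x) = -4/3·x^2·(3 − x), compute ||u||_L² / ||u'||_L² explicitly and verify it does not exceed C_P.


||u||_L² / ||u'||_L² = 3*sqrt(14)/14 < C_P = 3/π.

u(x) = -4/3·x^2·(3 − x), so u'(x) = 4*x*(x - 2).
u(x) = -4/3·x^2·(3 − x) vanishes at x = 0 and x = 3, so u ∈ H^1_0(0, 3). Differentiate via the product rule and integrate the resulting polynomials term by term.
  ∫_0^3 u² dx = ∫_0^3 (16*x^6/9 - 32*x^5/3 + 16*x^4) dx. Term by term:
    ∫_0^3 16*x^6/9 dx = 3888/7;  ∫_0^3 -32*x^5/3 dx = -1296;  ∫_0^3 16*x^4 dx = 3888/5.
  Sum: 3888/7 − 1296 + 3888/5 = 1296/35.
  ∫_0^3 (u')² dx = ∫_0^3 (16*x^4 - 64*x^3 + 64*x^2) dx. Term by term:
    ∫_0^3 16*x^4 dx = 3888/5;  ∫_0^3 -64*x^3 dx = -1296;  ∫_0^3 64*x^2 dx = 576.
  Sum: 3888/5 − 1296 + 576 = 288/5.
∫_0^3 u² dx = 1296/35, so ||u||_L² = 36*sqrt(35)/35.
∫_0^3 (u')² dx = 288/5, so ||u'||_L² = 12*sqrt(10)/5.
Ratio ||u||_L² / ||u'||_L² = 3*sqrt(14)/14.
Sharp Poincaré constant on H^1_0(0, 3) is C_P = L/π = 3/π, achieved by sin(π/3·x).
A polynomial bump cannot attain the sharp Poincaré constant (only the first sine eigenfunction does), so the ratio is strictly less than C_P, consistent with ||u||_L² ≤ C_P ||u'||_L².


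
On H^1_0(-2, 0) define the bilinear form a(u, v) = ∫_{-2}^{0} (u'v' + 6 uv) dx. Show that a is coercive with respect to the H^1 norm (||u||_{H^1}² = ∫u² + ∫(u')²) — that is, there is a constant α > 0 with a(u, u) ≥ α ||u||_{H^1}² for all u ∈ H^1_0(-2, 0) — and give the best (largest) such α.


α = 1

Coercivity of a(·,·) on H^1_0(-2, 0) means a(u, u) ≥ α ||u||_{H^1}² for every u ∈ H^1_0.
The interval has length L = 2, and Poincaré/coercivity depend only on L. Here a(u, u) = ∫(u')² + (6)·∫u².
Here c = 6 ≥ 1, so a(u,u) = ∫(u')² + c∫u² ≥ ∫(u')² + ∫u² = ||u||_{H^1}², i.e. α = 1 works. No larger α is possible: a(u,u) ≥ α||u||_{H^1}² means (1−α)∫(u')² ≥ (α−c)∫u², and for the modes u_n = sin(nπ(x−x₀)/L) (x₀ the left endpoint) one has ∫u_n²/∫(u_n')² = (L/(nπ))² → 0, so a(u_n,u_n)/||u_n||_{H^1}² → 1. Hence the optimal constant is α = 1.
Therefore α = 1.


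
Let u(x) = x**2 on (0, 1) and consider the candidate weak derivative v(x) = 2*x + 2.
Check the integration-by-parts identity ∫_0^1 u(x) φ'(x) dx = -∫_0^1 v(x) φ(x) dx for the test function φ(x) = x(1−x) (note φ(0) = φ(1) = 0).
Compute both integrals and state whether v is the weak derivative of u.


LHS = -1/6, RHS = -1/2. No, v is not the weak derivative of u.

u(x) = x**2, classical derivative u'(x) = 2*x.
φ(x) = x(1−x), so φ'(x) = 1 - 2*x.
Note φ(0) = φ(1) = 0, so the boundary term u·φ vanishes.
LHS = ∫_0^1 u(x) φ'(x) dx = ∫_0^1 (-2*x^3 + x^2) dx. Term by term:
  ∫_0^1 -2*x^3 dx = -1/2;  ∫_0^1 x^2 dx = 1/3.
Sum: -1/2 + 1/3 = -1/6.
So LHS = -1/6.
∫_0^1 v(x) φ(x) dx = ∫_0^1 (-2*x^3 + 2*x) dx. Term by term:
  ∫_0^1 -2*x^3 dx = -1/2;  ∫_0^1 2*x dx = 1.
Sum: -1/2 + 1 = 1/2.
So RHS = -∫_0^1 v(x) φ(x) dx = -1/2.
LHS − RHS = 1/3 ≠ 0, so the identity fails.
(For a valid weak derivative the identity must hold for EVERY test function, in particular this one. The failure shows v is NOT the weak derivative of u.)
Correct weak derivative would be u'(x) = 2*x.


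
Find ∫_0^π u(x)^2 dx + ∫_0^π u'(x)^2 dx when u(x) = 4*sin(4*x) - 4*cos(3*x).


||u||_{H^1(0,π)}^2 = -2560/7 + 216*π

u'(x) = 12*sin(3*x) + 16*cos(4*x).
Expand u² and (u')² and integrate term by term on (0, π), using: for integers n ≥ 1, ∫_0^π sin²(nx) dx = ∫_0^π cos²(nx) dx = π/2; for n ≠ n', ∫_0^π sin(nx)sin(n'x) dx = ∫_0^π cos(nx)cos(n'x) dx = 0; and by product-to-sum, ∫_0^π sin(nx)cos(n'x) dx = ½∫_0^π [sin((n+n')x) + sin((n−n')x)] dx, which is 0 when n+n' is even and 2n/(n²−n'²) when n+n' is odd (it need not vanish on (0, π)).
  u² squared terms: (-4)²·∫cos(3x)² dx = 16·π/2 = 8*π;  (4)²·∫sin(4x)² dx = 16·π/2 = 8*π.
  u² cross terms: 2·(-4)·(4)·∫cos(3x)·sin(4x) dx = -32·(8/7) = -256/7.
  So ∫_0^π u² dx = 8*π + 8*π − 256/7 = -256/7 + 16*π.
  (u')² squared terms: (12)²·∫sin(3x)² dx = 144·π/2 = 72*π;  (16)²·∫cos(4x)² dx = 256·π/2 = 128*π.
  (u')² cross terms: 2·(12)·(16)·∫sin(3x)·cos(4x) dx = 384·(-6/7) = -2304/7.
  So ∫_0^π (u')² dx = 72*π + 128*π − 2304/7 = -2304/7 + 200*π.
||u||_{H^1}^2 = (-256/7 + 16*π) + (-2304/7 + 200*π) = -2560/7 + 216*π.


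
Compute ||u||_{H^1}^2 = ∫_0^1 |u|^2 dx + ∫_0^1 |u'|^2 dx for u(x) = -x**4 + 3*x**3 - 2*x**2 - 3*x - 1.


||u||_{H^1}^2 = 21257/1260

The H^1 norm (squared) on an interval (0, L) is
  ||u||_{H^1}^2 = ∫_0^L u(x)^2 dx + ∫_0^L u'(x)^2 dx.
Compute u'(x) = -4*x**3 + 9*x**2 - 4*x - 3.
Then u(x)^2 = x**8 - 6*x**7 + 13*x**6 - 6*x**5 - 12*x**4 + 6*x**3 + 13*x**2 + 6*x + 1 and u'(x)^2 = 16*x**6 - 72*x**5 + 113*x**4 - 48*x**3 - 38*x**2 + 24*x + 9.
Integrate each monomial from 0 to 1 using ∫_0^1 c·x^n dx = c·1^(n+1)/(n+1):
  ∫_0^1 u(x)^2 dx = ∫_0^1 (x^8 - 6*x^7 + 13*x^6 - 6*x^5 - 12*x^4 + 6*x^3 + 13*x^2 + 6*x + 1) dx. Term by term:
    ∫_0^1 x^8 dx = 1/9;  ∫_0^1 -6*x^7 dx = -3/4;  ∫_0^1 13*x^6 dx = 13/7;
    ∫_0^1 -6*x^5 dx = -1;  ∫_0^1 -12*x^4 dx = -12/5;  ∫_0^1 6*x^3 dx = 3/2;
    ∫_0^1 13*x^2 dx = 13/3;  ∫_0^1 6*x dx = 3;  ∫_0^1 1 dx = 1.
  Sum: 1/9 − 3/4 + 13/7 − 1 − 12/5 + 3/2 + 13/3 + 3 + 1 = 9641/1260.
  ∫_0^1 u'(x)^2 dx = ∫_0^1 (16*x^6 - 72*x^5 + 113*x^4 - 48*x^3 - 38*x^2 + 24*x + 9) dx. Term by term:
    ∫_0^1 16*x^6 dx = 16/7;  ∫_0^1 -72*x^5 dx = -12;  ∫_0^1 113*x^4 dx = 113/5;
    ∫_0^1 -48*x^3 dx = -12;  ∫_0^1 -38*x^2 dx = -38/3;  ∫_0^1 24*x dx = 12;
    ∫_0^1 9 dx = 9.
  Sum: 16/7 − 12 + 113/5 − 12 − 38/3 + 12 + 9 = 968/105.
Adding: ||u||_{H^1}^2 = 9641/1260 + 968/105 = 21257/1260.


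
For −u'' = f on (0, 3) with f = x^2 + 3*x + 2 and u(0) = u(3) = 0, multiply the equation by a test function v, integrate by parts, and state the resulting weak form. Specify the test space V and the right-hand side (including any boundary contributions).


V = H^1_0(0, 3) (so v(0) = v(3) = 0); weak form: ∫_0^3 u'v' dx = ∫_0^3 (x^2 + 3*x + 2) v dx for all v ∈ V.

Multiply both sides by a test function v and integrate from 0 to 3:
  ∫_0^3 −u''(x) v(x) dx = ∫_0^3 f(x) v(x) dx.
Integrate the LHS by parts once:
  ∫_0^3 −u'' v dx = −[u'(x) v(x)]_0^3 + ∫_0^3 u'(x) v'(x) dx.
Thus ∫_0^3 u'(x) v'(x) dx = ∫_0^3 f(x) v(x) dx + [u'(x) v(x)]_0^3.
Choose V so that boundary terms are either known or forced to vanish.
u is Dirichlet: u(0) = u(3) = 0. Let V = H^1_0(0, 3); then v(0) = v(3) = 0, and [u' v]_0^3 = 0.
Weak formulation: find u (satisfying any essential BC) such that ∫_0^3 u'(x) v'(x) dx = ∫_0^3 f v dx for all v ∈ V.
Substituting f(x) = x^2 + 3*x + 2, the right-hand side is ∫_0^3 (x^2 + 3*x + 2) v dx.


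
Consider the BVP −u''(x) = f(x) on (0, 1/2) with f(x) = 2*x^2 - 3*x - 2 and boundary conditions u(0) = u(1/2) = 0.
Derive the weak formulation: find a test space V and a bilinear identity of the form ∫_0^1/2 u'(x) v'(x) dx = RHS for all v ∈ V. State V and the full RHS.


V = H^1_0(0, 1/2) (so v(0) = v(1/2) = 0); weak form: ∫_0^1/2 u'v' dx = ∫_0^1/2 (2*x^2 - 3*x - 2) v dx for all v ∈ V.

Multiply both sides by a test function v and integrate from 0 to 1/2:
  ∫_0^1/2 −u''(x) v(x) dx = ∫_0^1/2 f(x) v(x) dx.
Integrate the LHS by parts once:
  ∫_0^1/2 −u'' v dx = −[u'(x) v(x)]_0^1/2 + ∫_0^1/2 u'(x) v'(x) dx.
Thus ∫_0^1/2 u'(x) v'(x) dx = ∫_0^1/2 f(x) v(x) dx + [u'(x) v(x)]_0^1/2.
Choose V so that boundary terms are either known or forced to vanish.
u is Dirichlet: u(0) = u(1/2) = 0. Let V = H^1_0(0, 1/2); then v(0) = v(1/2) = 0, and [u' v]_0^1/2 = 0.
Weak formulation: find u (satisfying any essential BC) such that ∫_0^1/2 u'(x) v'(x) dx = ∫_0^1/2 f v dx for all v ∈ V.
Substituting f(x) = 2*x^2 - 3*x - 2, the right-hand side is ∫_0^1/2 (2*x^2 - 3*x - 2) v dx.
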